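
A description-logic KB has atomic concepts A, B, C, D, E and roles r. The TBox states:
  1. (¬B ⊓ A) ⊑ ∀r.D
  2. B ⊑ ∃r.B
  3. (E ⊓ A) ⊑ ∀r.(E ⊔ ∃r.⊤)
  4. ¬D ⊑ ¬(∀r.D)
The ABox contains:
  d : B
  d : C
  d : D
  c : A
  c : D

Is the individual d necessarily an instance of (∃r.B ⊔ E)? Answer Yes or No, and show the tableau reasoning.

1. d : (∃r.B ⊔ E)?  L(d) = {B, C, D} ∪ {(∀r.¬B ⊓ ¬E)}
   clash {B, ¬B} at an ∃-successor — d ∈ (∃r.B ⊔ E)
2. Hence d : (∃r.B ⊔ E): entailed.

Yes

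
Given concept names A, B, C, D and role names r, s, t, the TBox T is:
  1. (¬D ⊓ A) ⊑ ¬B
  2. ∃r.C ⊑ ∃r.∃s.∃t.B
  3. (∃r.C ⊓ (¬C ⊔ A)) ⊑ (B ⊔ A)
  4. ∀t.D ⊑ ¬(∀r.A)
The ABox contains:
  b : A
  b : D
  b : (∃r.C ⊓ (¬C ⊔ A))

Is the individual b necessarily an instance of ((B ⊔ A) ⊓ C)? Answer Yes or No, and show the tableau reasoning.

1. b : ((B ⊔ A) ⊓ C)?  L(b) = {A, D, (∃r.C ⊓ (¬C ⊔ A))} ∪ {((¬B ⊓ ¬A) ⊔ ¬C)}
   apply at b: ∃r.C⊑∃r.∃s.∃t.B; (∃r.C ⊓ (¬C ⊔ A))⊑(B ⊔ A)
   open: L(b) ⊇ {A, D, ¬C, ∃r.C, ∃r.∃s.∃t.B, …} (+ ∃-successors) — b ∉ ((B ⊔ A) ⊓ C) possible
2. Hence b : ((B ⊔ A) ⊓ C): not entailed.

No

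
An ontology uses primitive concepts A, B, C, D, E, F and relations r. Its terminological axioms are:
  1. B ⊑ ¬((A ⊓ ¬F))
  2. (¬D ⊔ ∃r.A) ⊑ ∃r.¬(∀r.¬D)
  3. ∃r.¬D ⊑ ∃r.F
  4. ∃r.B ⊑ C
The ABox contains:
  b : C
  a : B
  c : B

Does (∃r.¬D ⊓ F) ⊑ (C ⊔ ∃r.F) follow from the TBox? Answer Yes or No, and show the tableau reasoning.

Yes

1. (∃r.¬D ⊓ F) ⊑ (C ⊔ ∃r.F)  ⇔  ((∃r.¬D ⊓ F) ⊓ (¬C ⊓ ∀r.¬F)) unsat w.r.t. T
   all branches close; clash {C, ¬C} at x₀
2. Hence (∃r.¬D ⊓ F) ⊑ (C ⊔ ∃r.F): entailed.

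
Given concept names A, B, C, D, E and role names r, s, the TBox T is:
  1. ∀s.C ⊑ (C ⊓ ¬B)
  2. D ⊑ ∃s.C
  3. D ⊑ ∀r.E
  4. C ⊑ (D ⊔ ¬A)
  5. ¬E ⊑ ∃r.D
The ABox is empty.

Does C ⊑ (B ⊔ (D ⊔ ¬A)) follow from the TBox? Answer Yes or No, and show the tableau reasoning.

1. C ⊑ (B ⊔ (D ⊔ ¬A))  ⇔  (C ⊓ (¬B ⊓ (¬D ⊓ A))) unsat w.r.t. T
   all branches close; clash {A, ¬A} at x₀
2. Hence C ⊑ (B ⊔ (D ⊔ ¬A)): entailed.

Yes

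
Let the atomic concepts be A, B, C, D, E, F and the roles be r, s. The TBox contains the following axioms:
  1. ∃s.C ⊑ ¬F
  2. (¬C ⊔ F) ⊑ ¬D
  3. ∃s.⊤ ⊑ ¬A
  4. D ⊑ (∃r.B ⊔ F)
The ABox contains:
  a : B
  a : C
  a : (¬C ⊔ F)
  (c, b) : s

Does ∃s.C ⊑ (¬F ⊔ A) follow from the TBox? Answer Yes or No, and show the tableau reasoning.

Yes

1. ∃s.C ⊑ (¬F ⊔ A)  ⇔  (∃s.C ⊓ (F ⊓ ¬A)) unsat w.r.t. T
   all branches close; clash {F, ¬F} at x₀
2. Hence ∃s.C ⊑ (¬F ⊔ A): entailed.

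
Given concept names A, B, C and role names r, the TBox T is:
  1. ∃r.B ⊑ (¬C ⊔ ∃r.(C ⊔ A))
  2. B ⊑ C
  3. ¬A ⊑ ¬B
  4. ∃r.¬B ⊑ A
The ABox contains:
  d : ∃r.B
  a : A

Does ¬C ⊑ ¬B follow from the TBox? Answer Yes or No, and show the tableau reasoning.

Yes

1. ¬C ⊑ ¬B  ⇔  (¬C ⊓ B) unsat w.r.t. T
   all branches close; clash {B, ¬B} at x₀
2. Hence ¬C ⊑ ¬B: entailed.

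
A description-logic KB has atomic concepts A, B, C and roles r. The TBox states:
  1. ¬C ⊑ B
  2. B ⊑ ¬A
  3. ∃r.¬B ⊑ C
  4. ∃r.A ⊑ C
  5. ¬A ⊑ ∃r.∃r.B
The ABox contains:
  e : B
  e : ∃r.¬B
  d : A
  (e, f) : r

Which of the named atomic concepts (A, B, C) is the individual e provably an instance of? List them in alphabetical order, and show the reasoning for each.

{B, C}

1. e : A?  L(e) = {B, ∃r.¬B} ∪ {¬A}
   apply at e: ∃r.¬B⊑C; ¬A⊑∃r.∃r.B
   open: L(e) ⊇ {B, C, ¬A, ∃r.¬B, ∃r.∃r.B} (+ ∃-successors) — e ∉ A possible
2. e : B?  L(e) = {B, ∃r.¬B} ∪ {¬B}
   clash {B, ¬B} at e — e ∈ B
3. e : C?  L(e) = {B, ∃r.¬B} ∪ {¬C}
   clash {C, ¬C} at e — e ∈ C
4. Entailed for e: {B, C}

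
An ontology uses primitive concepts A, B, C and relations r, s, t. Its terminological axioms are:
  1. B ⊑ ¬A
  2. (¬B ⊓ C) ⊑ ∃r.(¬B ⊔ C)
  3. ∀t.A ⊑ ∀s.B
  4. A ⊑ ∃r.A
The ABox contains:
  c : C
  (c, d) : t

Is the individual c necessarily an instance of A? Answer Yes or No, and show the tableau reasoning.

No

1. c : A?  L(c) = {C} ∪ {¬A}
   open: L(c) ⊇ {B, C, ¬A, ∃t.¬A} (+ ∃-successors) — c ∉ A possible
2. Hence c : A: not entailed.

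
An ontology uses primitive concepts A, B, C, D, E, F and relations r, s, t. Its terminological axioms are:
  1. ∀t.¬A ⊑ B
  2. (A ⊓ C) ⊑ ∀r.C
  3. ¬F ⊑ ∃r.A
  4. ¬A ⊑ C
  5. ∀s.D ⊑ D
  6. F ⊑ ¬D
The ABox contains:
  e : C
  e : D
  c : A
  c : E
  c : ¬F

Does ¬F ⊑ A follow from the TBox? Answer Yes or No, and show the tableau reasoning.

1. ¬F ⊑ A  ⇔  (¬F ⊓ ¬A) unsat w.r.t. T
   apply at x₀: ¬F⊑∃r.A; ¬A⊑C
   open: L(x₀) ⊇ {C, ¬A, ¬F, ∃r.A, ∃s.¬D, …} (+ ∃-successors)
2. Hence ¬F ⊑ A: not entailed.

No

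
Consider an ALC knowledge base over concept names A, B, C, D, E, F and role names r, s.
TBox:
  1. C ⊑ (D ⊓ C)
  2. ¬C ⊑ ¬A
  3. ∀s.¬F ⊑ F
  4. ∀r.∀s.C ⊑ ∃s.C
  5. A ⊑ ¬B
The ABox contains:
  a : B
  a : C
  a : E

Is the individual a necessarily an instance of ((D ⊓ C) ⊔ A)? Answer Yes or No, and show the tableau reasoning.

Yes

1. a : ((D ⊓ C) ⊔ A)?  L(a) = {B, C, E} ∪ {((¬D ⊔ ¬C) ⊓ ¬A)}
   clash {C, ¬C} at a — a ∈ ((D ⊓ C) ⊔ A)
2. Hence a : ((D ⊓ C) ⊔ A): entailed.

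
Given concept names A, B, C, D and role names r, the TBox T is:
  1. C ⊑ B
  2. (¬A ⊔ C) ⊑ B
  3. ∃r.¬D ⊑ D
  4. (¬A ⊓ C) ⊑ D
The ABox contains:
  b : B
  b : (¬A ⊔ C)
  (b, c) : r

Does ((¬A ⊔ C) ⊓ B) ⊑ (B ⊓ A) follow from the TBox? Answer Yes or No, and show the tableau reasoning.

1. ((¬A ⊔ C) ⊓ B) ⊑ (B ⊓ A)  ⇔  (((¬A ⊔ C) ⊓ B) ⊓ (¬B ⊔ ¬A)) unsat w.r.t. T
   open: L(x₀) ⊇ {B, ¬A, ¬C, ∀r.D}
2. Hence ((¬A ⊔ C) ⊓ B) ⊑ (B ⊓ A): not entailed.

No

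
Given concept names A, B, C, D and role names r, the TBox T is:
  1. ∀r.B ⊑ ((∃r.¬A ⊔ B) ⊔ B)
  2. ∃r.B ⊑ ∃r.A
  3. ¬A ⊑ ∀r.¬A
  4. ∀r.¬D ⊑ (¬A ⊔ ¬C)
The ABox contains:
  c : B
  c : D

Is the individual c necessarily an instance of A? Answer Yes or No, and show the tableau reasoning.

1. c : A?  L(c) = {B, D} ∪ {¬A}
   apply at c: ¬A⊑∀r.¬A
   open: L(c) ⊇ {B, D, ¬A, ∀r.¬A, ∀r.¬B, …} (+ ∃-successors) — c ∉ A possible
2. Hence c : A: not entailed.

No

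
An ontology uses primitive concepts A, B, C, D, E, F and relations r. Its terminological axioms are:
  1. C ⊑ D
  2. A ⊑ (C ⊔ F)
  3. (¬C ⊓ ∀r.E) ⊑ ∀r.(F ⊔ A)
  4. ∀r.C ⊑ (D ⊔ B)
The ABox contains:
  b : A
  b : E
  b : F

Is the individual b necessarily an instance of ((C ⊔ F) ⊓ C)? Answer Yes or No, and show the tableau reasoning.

1. b : ((C ⊔ F) ⊓ C)?  L(b) = {A, E, F} ∪ {((¬C ⊓ ¬F) ⊔ ¬C)}
   apply at b: A⊑(C ⊔ F)
   open: L(b) ⊇ {A, E, F, ¬C, ∃r.¬C, …} (+ ∃-successors) — b ∉ ((C ⊔ F) ⊓ C) possible
2. Hence b : ((C ⊔ F) ⊓ C): not entailed.

No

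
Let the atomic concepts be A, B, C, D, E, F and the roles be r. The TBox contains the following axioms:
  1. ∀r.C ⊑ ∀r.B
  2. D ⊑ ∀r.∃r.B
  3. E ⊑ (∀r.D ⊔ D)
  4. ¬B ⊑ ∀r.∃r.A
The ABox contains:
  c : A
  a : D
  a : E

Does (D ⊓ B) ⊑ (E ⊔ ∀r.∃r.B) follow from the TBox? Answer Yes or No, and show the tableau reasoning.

1. (D ⊓ B) ⊑ (E ⊔ ∀r.∃r.B)  ⇔  ((D ⊓ B) ⊓ (¬E ⊓ ∃r.∀r.¬B)) unsat w.r.t. T
   all branches close; clash {B, ¬B} at an ∃-successor
2. Hence (D ⊓ B) ⊑ (E ⊔ ∀r.∃r.B): entailed.

Yes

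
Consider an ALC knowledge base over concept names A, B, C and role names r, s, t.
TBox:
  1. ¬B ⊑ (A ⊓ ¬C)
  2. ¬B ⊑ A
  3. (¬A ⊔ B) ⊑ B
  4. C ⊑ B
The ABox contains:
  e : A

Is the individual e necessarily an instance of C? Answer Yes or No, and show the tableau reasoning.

No

1. e : C?  L(e) = {A} ∪ {¬C}
   open: L(e) ⊇ {A, ¬B, ¬C} — e ∉ C possible
2. Hence e : C: not entailed.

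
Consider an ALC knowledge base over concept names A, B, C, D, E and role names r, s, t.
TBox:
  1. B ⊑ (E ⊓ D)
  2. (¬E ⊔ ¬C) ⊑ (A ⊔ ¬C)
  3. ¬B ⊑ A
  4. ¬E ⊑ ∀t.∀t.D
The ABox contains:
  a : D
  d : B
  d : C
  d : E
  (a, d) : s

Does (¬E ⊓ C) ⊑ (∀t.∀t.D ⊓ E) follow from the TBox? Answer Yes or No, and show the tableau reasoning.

No

1. (¬E ⊓ C) ⊑ (∀t.∀t.D ⊓ E)  ⇔  ((¬E ⊓ C) ⊓ (∃t.∃t.¬D ⊔ ¬E)) unsat w.r.t. T
   apply at x₀: ¬E⊑∀t.∀t.D
   open: L(x₀) ⊇ {A, C, ¬B, ¬E, ∀t.∀t.D}
2. Hence (¬E ⊓ C) ⊑ (∀t.∀t.D ⊓ E): not entailed.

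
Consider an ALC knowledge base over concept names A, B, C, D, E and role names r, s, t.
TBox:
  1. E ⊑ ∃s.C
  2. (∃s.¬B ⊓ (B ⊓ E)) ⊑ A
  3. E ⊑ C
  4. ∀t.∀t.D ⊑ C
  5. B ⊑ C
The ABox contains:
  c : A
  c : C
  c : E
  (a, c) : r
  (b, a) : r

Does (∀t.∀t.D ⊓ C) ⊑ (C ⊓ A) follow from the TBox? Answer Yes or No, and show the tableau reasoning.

1. (∀t.∀t.D ⊓ C) ⊑ (C ⊓ A)  ⇔  ((∀t.∀t.D ⊓ C) ⊓ (¬C ⊔ ¬A)) unsat w.r.t. T
   open: L(x₀) ⊇ {C, ¬A, ¬E, ∀s.B, ∀t.∀t.D}
2. Hence (∀t.∀t.D ⊓ C) ⊑ (C ⊓ A): not entailed.

No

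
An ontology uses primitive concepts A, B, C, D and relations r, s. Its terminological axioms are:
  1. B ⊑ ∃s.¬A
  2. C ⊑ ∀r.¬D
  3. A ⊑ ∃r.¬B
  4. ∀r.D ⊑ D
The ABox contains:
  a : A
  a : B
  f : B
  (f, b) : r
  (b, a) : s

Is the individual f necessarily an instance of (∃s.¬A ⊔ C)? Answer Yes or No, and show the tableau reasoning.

1. f : (∃s.¬A ⊔ C)?  L(f) = {B} ∪ {(∀s.A ⊓ ¬C)}
   clash {A, ¬A} at an ∃-successor — f ∈ (∃s.¬A ⊔ C)
2. Hence f : (∃s.¬A ⊔ C): entailed.

Yes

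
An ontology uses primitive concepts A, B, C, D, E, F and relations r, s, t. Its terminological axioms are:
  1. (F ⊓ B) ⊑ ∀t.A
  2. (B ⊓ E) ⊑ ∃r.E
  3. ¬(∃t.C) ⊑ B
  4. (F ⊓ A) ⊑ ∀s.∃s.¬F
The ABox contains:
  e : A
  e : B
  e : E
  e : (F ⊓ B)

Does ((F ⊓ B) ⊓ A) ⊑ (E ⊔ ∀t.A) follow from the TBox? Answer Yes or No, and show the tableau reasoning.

1. ((F ⊓ B) ⊓ A) ⊑ (E ⊔ ∀t.A)  ⇔  (((F ⊓ B) ⊓ A) ⊓ (¬E ⊓ ∃t.¬A)) unsat w.r.t. T
   all branches close; clash {A, ¬A} at an ∃-successor
2. Hence ((F ⊓ B) ⊓ A) ⊑ (E ⊔ ∀t.A): entailed.

Yes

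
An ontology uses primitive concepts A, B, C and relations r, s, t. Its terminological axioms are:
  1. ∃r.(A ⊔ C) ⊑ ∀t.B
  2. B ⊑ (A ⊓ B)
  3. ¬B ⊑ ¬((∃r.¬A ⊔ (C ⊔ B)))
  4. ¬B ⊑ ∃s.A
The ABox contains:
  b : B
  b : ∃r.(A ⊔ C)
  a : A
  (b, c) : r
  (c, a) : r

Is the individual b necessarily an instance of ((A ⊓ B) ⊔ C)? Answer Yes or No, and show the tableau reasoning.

Yes

1. b : ((A ⊓ B) ⊔ C)?  L(b) = {B, ∃r.(A ⊔ C)} ∪ {((¬A ⊔ ¬B) ⊓ ¬C)}
   clash {B, ¬B} at b — b ∈ ((A ⊓ B) ⊔ C)
2. Hence b : ((A ⊓ B) ⊔ C): entailed.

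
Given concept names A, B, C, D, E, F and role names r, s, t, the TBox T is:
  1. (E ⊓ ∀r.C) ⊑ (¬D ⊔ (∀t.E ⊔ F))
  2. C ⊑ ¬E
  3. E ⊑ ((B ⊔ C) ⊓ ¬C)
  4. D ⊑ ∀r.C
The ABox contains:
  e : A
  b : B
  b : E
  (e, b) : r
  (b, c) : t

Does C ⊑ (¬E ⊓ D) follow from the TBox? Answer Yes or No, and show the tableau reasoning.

No

1. C ⊑ (¬E ⊓ D)  ⇔  (C ⊓ (E ⊔ ¬D)) unsat w.r.t. T
   apply at x₀: C⊑¬E
   open: L(x₀) ⊇ {C, ¬D, ¬E}
2. Hence C ⊑ (¬E ⊓ D): not entailed.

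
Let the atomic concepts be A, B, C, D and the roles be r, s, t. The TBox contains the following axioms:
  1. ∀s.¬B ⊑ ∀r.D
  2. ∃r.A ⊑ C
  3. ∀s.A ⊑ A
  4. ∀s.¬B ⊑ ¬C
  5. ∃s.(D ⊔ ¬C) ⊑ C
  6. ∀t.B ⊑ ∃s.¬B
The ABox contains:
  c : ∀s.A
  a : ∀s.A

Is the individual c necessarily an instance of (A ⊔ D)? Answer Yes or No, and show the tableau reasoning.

Yes

1. c : (A ⊔ D)?  L(c) = {∀s.A} ∪ {(¬A ⊓ ¬D)}
   clash {C, ¬C} at c — c ∈ (A ⊔ D)
2. Hence c : (A ⊔ D): entailed.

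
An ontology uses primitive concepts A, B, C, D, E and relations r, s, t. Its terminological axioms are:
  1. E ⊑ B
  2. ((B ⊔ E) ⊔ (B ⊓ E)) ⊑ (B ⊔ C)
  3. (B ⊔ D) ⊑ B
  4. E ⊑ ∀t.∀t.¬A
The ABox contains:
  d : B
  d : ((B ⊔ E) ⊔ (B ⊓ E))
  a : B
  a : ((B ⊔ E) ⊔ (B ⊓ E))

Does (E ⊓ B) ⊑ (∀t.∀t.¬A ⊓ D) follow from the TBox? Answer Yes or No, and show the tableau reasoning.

1. (E ⊓ B) ⊑ (∀t.∀t.¬A ⊓ D)  ⇔  ((E ⊓ B) ⊓ (∃t.∃t.A ⊔ ¬D)) unsat w.r.t. T
   apply at x₀: E⊑∀t.∀t.¬A
   open: L(x₀) ⊇ {B, E, ¬D, ∀t.∀t.¬A}
2. Hence (E ⊓ B) ⊑ (∀t.∀t.¬A ⊓ D): not entailed.

No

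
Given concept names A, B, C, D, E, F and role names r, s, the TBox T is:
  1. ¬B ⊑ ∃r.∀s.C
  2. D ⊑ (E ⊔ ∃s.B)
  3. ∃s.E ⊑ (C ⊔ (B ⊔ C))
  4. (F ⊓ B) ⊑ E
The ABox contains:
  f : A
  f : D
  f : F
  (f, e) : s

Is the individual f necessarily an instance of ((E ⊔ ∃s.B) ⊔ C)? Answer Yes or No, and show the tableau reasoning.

Yes

1. f : ((E ⊔ ∃s.B) ⊔ C)?  L(f) = {A, D, F} ∪ {((¬E ⊓ ∀s.¬B) ⊓ ¬C)}
   clash {E, ¬E} at f — f ∈ ((E ⊔ ∃s.B) ⊔ C)
2. Hence f : ((E ⊔ ∃s.B) ⊔ C): entailed.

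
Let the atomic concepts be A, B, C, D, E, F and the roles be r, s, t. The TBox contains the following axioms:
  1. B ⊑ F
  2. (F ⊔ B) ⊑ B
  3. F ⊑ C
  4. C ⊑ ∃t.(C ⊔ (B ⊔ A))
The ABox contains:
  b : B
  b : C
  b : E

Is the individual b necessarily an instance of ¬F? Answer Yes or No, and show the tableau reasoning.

1. b : ¬F?  L(b) = {B, C, E} ∪ {F}
   apply at b: C⊑∃t.(C ⊔ (B ⊔ A))
   open: L(b) ⊇ {B, C, E, F, ∃t.(C ⊔ (B ⊔ A))} (+ ∃-successors) — b ∉ ¬F possible
2. Hence b : ¬F: not entailed.

No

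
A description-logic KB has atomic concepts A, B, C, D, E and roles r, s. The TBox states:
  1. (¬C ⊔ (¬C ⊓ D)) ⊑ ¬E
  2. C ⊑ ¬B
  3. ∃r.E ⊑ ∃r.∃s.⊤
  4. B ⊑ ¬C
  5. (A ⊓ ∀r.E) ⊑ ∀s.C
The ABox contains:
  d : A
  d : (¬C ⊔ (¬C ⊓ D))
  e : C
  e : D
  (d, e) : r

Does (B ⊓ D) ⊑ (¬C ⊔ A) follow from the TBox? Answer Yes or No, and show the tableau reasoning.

Yes

1. (B ⊓ D) ⊑ (¬C ⊔ A)  ⇔  ((B ⊓ D) ⊓ (C ⊓ ¬A)) unsat w.r.t. T
   all branches close; clash {C, ¬C} at x₀
2. Hence (B ⊓ D) ⊑ (¬C ⊔ A): entailed.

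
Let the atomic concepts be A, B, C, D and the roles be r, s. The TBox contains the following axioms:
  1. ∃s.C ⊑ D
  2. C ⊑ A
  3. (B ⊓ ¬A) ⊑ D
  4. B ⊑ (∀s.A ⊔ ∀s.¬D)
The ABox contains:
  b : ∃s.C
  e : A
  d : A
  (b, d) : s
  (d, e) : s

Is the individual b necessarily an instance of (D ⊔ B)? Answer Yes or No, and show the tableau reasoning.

1. b : (D ⊔ B)?  L(b) = {∃s.C} ∪ {(¬D ⊓ ¬B)}
   clash {D, ¬D} at b — b ∈ (D ⊔ B)
2. Hence b : (D ⊔ B): entailed.

Yes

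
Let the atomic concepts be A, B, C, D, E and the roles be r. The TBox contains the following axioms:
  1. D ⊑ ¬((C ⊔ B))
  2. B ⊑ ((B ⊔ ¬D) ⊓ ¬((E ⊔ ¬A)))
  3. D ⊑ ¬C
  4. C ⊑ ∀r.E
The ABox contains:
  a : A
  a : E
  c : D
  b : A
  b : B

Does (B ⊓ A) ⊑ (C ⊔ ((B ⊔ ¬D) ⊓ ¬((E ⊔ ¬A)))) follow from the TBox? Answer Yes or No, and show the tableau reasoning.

1. (B ⊓ A) ⊑ (C ⊔ ((B ⊔ ¬D) ⊓ ¬((E ⊔ ¬A))))  ⇔  ((B ⊓ A) ⊓ (¬C ⊓ ((¬B ⊓ D) ⊔ (E ⊔ ¬A)))) unsat w.r.t. T
   all branches close; clash {A, ¬A} at x₀
2. Hence (B ⊓ A) ⊑ (C ⊔ ((B ⊔ ¬D) ⊓ ¬((E ⊔ ¬A)))): entailed.

Yes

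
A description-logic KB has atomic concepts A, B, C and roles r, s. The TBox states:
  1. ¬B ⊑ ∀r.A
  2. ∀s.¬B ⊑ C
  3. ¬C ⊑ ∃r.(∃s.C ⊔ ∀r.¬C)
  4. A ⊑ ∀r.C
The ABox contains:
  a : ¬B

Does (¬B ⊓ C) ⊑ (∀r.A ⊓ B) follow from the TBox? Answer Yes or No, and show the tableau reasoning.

No

1. (¬B ⊓ C) ⊑ (∀r.A ⊓ B)  ⇔  ((¬B ⊓ C) ⊓ (∃r.¬A ⊔ ¬B)) unsat w.r.t. T
   apply at x₀: ¬B⊑∀r.A
   open: L(x₀) ⊇ {C, ¬A, ¬B, ∀r.A}
2. Hence (¬B ⊓ C) ⊑ (∀r.A ⊓ B): not entailed.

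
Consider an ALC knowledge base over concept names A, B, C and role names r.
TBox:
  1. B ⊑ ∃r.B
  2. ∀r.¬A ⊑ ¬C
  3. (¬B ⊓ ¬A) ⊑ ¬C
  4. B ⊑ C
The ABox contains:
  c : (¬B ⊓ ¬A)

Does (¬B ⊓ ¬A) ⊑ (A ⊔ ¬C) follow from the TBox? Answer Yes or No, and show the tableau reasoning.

Yes

1. (¬B ⊓ ¬A) ⊑ (A ⊔ ¬C)  ⇔  ((¬B ⊓ ¬A) ⊓ (¬A ⊓ C)) unsat w.r.t. T
   all branches close; clash {C, ¬C} at x₀
2. Hence (¬B ⊓ ¬A) ⊑ (A ⊔ ¬C): entailed.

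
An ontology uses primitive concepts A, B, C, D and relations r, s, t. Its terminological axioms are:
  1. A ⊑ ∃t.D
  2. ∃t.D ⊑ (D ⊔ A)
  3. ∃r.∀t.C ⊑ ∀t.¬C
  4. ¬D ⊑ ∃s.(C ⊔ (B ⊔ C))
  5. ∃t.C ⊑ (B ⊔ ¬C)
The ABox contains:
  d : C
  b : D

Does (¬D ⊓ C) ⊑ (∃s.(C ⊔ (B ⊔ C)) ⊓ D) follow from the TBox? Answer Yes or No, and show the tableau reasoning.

No

1. (¬D ⊓ C) ⊑ (∃s.(C ⊔ (B ⊔ C)) ⊓ D)  ⇔  ((¬D ⊓ C) ⊓ (∀s.(¬C ⊓ (¬B ⊓ ¬C)) ⊔ ¬D)) unsat w.r.t. T
   apply at x₀: ¬D⊑∃s.(C ⊔ (B ⊔ C))
   open: L(x₀) ⊇ {C, ¬A, ¬D, ∀t.¬C, ∀t.¬D, …} (+ ∃-successors)
2. Hence (¬D ⊓ C) ⊑ (∃s.(C ⊔ (B ⊔ C)) ⊓ D): not entailed.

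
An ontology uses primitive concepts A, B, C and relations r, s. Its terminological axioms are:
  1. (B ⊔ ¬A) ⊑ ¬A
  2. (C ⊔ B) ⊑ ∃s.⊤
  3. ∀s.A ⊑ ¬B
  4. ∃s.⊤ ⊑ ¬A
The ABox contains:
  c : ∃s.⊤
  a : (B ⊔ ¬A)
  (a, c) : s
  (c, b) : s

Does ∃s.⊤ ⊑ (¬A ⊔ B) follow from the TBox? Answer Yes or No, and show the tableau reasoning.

Yes

1. ∃s.⊤ ⊑ (¬A ⊔ B)  ⇔  (∃s.⊤ ⊓ (A ⊓ ¬B)) unsat w.r.t. T
   all branches close; clash {A, ¬A} at x₀
2. Hence ∃s.⊤ ⊑ (¬A ⊔ B): entailed.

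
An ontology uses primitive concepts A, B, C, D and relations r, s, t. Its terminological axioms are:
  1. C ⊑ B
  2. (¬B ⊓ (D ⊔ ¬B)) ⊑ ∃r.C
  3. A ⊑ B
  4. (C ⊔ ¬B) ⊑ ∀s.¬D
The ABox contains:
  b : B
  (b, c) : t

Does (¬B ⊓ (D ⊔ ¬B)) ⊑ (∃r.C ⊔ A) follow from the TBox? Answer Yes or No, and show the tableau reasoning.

1. (¬B ⊓ (D ⊔ ¬B)) ⊑ (∃r.C ⊔ A)  ⇔  ((¬B ⊓ (D ⊔ ¬B)) ⊓ (∀r.¬C ⊓ ¬A)) unsat w.r.t. T
   all branches close; clash {B, ¬B} at x₀
2. Hence (¬B ⊓ (D ⊔ ¬B)) ⊑ (∃r.C ⊔ A): entailed.

Yes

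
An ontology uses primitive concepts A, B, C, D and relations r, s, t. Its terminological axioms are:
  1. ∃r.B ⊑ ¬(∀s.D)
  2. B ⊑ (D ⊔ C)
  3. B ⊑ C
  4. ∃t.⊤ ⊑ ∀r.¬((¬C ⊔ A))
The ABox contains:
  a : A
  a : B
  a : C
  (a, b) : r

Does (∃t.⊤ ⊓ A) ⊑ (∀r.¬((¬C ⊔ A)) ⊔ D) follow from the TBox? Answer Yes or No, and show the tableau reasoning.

1. (∃t.⊤ ⊓ A) ⊑ (∀r.¬((¬C ⊔ A)) ⊔ D)  ⇔  ((∃t.⊤ ⊓ A) ⊓ (∃r.(¬C ⊔ A) ⊓ ¬D)) unsat w.r.t. T
   all branches close; clash {A, ¬A} at an ∃-successor
2. Hence (∃t.⊤ ⊓ A) ⊑ (∀r.¬((¬C ⊔ A)) ⊔ D): entailed.

Yes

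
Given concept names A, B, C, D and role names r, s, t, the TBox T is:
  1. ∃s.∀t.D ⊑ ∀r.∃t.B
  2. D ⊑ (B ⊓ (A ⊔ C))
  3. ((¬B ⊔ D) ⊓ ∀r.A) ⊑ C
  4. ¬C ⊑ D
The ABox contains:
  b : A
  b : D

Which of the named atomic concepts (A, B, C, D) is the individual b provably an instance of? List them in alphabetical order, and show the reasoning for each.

{A, B, D}

1. b : A?  L(b) = {A, D} ∪ {¬A}
   clash {A, ¬A} at b — b ∈ A
2. b : B?  L(b) = {A, D} ∪ {¬B}
   clash {B, ¬B} at b — b ∈ B
3. b : C?  L(b) = {A, D} ∪ {¬C}
   apply at b: D⊑(B ⊓ (A ⊔ C))
   open: L(b) ⊇ {A, B, D, ¬C, ∀s.∃t.¬D, …} (+ ∃-successors) — b ∉ C possible
4. b : D?  L(b) = {A, D} ∪ {¬D}
   clash {D, ¬D} at b — b ∈ D
5. Entailed for b: {A, B, D}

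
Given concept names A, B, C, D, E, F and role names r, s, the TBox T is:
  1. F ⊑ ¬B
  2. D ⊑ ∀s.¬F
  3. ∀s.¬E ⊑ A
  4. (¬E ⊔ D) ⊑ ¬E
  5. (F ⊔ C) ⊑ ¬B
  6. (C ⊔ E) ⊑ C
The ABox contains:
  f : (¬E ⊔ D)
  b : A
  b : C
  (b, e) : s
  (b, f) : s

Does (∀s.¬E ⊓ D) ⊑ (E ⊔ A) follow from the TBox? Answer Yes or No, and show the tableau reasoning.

Yes

1. (∀s.¬E ⊓ D) ⊑ (E ⊔ A)  ⇔  ((∀s.¬E ⊓ D) ⊓ (¬E ⊓ ¬A)) unsat w.r.t. T
   all branches close; clash {A, ¬A} at x₀
2. Hence (∀s.¬E ⊓ D) ⊑ (E ⊔ A): entailed.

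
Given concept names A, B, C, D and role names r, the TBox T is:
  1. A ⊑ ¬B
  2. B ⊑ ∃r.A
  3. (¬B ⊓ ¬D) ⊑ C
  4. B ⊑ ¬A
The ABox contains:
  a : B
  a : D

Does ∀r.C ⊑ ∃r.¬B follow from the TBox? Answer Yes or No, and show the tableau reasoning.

No

1. ∀r.C ⊑ ∃r.¬B  ⇔  (∀r.C ⊓ ∀r.B) unsat w.r.t. T
   open: L(x₀) ⊇ {D, ¬A, ¬B, ∀r.B, ∀r.C}
2. Hence ∀r.C ⊑ ∃r.¬B: not entailed.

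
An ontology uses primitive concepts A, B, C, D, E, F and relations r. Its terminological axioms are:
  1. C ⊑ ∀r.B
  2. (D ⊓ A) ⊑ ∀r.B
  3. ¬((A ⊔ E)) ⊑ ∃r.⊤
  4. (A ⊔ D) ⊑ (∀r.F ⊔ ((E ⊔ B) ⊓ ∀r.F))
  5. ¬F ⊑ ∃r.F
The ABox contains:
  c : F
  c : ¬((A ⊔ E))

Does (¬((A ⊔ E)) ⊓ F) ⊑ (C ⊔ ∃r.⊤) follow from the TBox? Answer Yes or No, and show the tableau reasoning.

Yes

1. (¬((A ⊔ E)) ⊓ F) ⊑ (C ⊔ ∃r.⊤)  ⇔  (((¬A ⊓ ¬E) ⊓ F) ⊓ (¬C ⊓ ∀r.⊥)) unsat w.r.t. T
   all branches close; clash ⊥ at an ∃-successor
2. Hence (¬((A ⊔ E)) ⊓ F) ⊑ (C ⊔ ∃r.⊤): entailed.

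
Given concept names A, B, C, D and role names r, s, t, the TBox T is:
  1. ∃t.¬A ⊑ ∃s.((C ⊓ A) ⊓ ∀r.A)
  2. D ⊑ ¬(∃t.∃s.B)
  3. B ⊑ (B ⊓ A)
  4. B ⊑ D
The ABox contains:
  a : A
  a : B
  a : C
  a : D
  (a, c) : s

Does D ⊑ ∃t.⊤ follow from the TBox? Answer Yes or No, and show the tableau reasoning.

No

1. D ⊑ ∃t.⊤  ⇔  (D ⊓ ∀t.⊥) unsat w.r.t. T
   apply at x₀: D⊑¬(∃t.∃s.B)
   open: L(x₀) ⊇ {D, ¬B, ∀t.A, ∀t.∀s.¬B, ∀t.⊥}
2. Hence D ⊑ ∃t.⊤: not entailed.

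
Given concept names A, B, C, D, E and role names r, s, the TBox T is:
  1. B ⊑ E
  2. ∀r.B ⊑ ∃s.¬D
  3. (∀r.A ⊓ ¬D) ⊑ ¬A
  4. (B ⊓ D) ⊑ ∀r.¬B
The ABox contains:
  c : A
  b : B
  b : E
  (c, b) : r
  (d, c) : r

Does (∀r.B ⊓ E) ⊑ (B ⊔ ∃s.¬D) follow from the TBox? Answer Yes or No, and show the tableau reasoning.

Yes

1. (∀r.B ⊓ E) ⊑ (B ⊔ ∃s.¬D)  ⇔  ((∀r.B ⊓ E) ⊓ (¬B ⊓ ∀s.D)) unsat w.r.t. T
   all branches close; clash {D, ¬D} at an ∃-successor
2. Hence (∀r.B ⊓ E) ⊑ (B ⊔ ∃s.¬D): entailed.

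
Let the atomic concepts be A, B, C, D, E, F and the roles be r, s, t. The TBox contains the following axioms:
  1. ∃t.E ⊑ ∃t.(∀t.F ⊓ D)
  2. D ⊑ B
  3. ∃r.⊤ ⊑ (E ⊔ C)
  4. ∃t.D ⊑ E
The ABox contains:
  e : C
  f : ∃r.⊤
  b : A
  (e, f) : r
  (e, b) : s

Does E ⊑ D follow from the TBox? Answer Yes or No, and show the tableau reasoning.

No

1. E ⊑ D  ⇔  (E ⊓ ¬D) unsat w.r.t. T
   open: L(x₀) ⊇ {E, ¬D, ∀r.⊥, ∀t.¬E}
2. Hence E ⊑ D: not entailed.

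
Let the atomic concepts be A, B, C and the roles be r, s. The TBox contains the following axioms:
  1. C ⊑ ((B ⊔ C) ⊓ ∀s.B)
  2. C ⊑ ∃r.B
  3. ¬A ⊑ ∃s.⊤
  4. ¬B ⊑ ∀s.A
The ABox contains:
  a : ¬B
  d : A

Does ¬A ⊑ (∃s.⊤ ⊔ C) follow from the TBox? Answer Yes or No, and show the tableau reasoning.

Yes

1. ¬A ⊑ (∃s.⊤ ⊔ C)  ⇔  (¬A ⊓ (∀s.⊥ ⊓ ¬C)) unsat w.r.t. T
   all branches close; clash ⊥ at an ∃-successor
2. Hence ¬A ⊑ (∃s.⊤ ⊔ C): entailed.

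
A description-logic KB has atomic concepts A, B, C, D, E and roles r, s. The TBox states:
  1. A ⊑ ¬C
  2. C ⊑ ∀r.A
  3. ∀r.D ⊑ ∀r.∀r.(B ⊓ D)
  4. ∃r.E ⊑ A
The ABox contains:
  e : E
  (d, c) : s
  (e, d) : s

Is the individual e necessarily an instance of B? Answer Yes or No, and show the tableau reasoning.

No

1. e : B?  L(e) = {E} ∪ {¬B}
   open: L(e) ⊇ {E, ¬A, ¬B, ¬C, ∀r.¬E, …} (+ ∃-successors) — e ∉ B possible
2. Hence e : B: not entailed.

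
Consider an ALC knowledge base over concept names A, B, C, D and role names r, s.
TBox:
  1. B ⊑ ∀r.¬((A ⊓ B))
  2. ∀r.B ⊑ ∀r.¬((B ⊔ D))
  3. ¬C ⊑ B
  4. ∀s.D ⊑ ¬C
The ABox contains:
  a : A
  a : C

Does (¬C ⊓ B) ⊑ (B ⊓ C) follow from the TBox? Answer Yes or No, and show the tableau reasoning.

1. (¬C ⊓ B) ⊑ (B ⊓ C)  ⇔  ((¬C ⊓ B) ⊓ (¬B ⊔ ¬C)) unsat w.r.t. T
   apply at x₀: B⊑∀r.¬((A ⊓ B))
   open: L(x₀) ⊇ {B, ¬C, ∀r.(¬A ⊔ ¬B), ∃r.¬B} (+ ∃-successors)
2. Hence (¬C ⊓ B) ⊑ (B ⊓ C): not entailed.

No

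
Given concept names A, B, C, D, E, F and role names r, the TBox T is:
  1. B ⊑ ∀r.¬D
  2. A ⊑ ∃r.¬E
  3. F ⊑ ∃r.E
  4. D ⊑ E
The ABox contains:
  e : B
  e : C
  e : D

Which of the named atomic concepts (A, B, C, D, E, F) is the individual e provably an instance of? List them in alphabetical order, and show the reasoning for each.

{B, C, D, E}

1. e : A?  L(e) = {B, C, D} ∪ {¬A}
   apply at e: B⊑∀r.¬D; D⊑E
   open: L(e) ⊇ {B, C, D, E, ¬A, …} — e ∉ A possible
2. e : B?  L(e) = {B, C, D} ∪ {¬B}
   clash {B, ¬B} at e — e ∈ B
3. e : C?  L(e) = {B, C, D} ∪ {¬C}
   clash {C, ¬C} at e — e ∈ C
4. e : D?  L(e) = {B, C, D} ∪ {¬D}
   clash {D, ¬D} at e — e ∈ D
5. e : E?  L(e) = {B, C, D} ∪ {¬E}
   clash {E, ¬E} at e — e ∈ E
6. e : F?  L(e) = {B, C, D} ∪ {¬F}
   apply at e: B⊑∀r.¬D; D⊑E
   open: L(e) ⊇ {B, C, D, E, ¬A, …} — e ∉ F possible
7. Entailed for e: {B, C, D, E}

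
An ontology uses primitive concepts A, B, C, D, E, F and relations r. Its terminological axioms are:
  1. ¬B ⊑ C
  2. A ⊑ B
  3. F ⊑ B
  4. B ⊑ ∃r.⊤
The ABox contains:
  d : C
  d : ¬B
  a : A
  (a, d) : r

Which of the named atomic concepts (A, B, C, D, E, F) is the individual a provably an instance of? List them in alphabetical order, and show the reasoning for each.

{A, B}

1. a : A?  L(a) = {A} ∪ {¬A}
   clash {A, ¬A} at a — a ∈ A
2. a : B?  L(a) = {A} ∪ {¬B}
   clash {B, ¬B} at a — a ∈ B
3. a : C?  L(a) = {A} ∪ {¬C}
   apply at a: A⊑B
   open: L(a) ⊇ {A, B, ¬C, ∃r.⊤} (+ ∃-successors) — a ∉ C possible
4. a : D?  L(a) = {A} ∪ {¬D}
   apply at a: A⊑B
   open: L(a) ⊇ {A, B, ¬D, ∃r.⊤} (+ ∃-successors) — a ∉ D possible
5. a : E?  L(a) = {A} ∪ {¬E}
   apply at a: A⊑B
   open: L(a) ⊇ {A, B, ¬E, ∃r.⊤} (+ ∃-successors) — a ∉ E possible
6. a : F?  L(a) = {A} ∪ {¬F}
   apply at a: A⊑B
   open: L(a) ⊇ {A, B, ¬F, ∃r.⊤} (+ ∃-successors) — a ∉ F possible
7. Entailed for a: {A, B}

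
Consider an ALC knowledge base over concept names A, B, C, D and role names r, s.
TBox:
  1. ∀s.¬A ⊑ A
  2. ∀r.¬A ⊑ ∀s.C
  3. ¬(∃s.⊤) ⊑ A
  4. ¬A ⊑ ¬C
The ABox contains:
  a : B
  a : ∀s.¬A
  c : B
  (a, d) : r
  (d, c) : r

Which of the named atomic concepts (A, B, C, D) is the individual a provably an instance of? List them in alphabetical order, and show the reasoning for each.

1. a : A?  L(a) = {B, ∀s.¬A} ∪ {¬A}
   clash {A, ¬A} at a — a ∈ A
2. a : B?  L(a) = {B, ∀s.¬A} ∪ {¬B}
   clash {B, ¬B} at a — a ∈ B
3. a : C?  L(a) = {B, ∀s.¬A} ∪ {¬C}
   apply at a: ∀s.¬A⊑A
   open: L(a) ⊇ {A, B, ¬C, ∀s.¬A, ∃r.A} (+ ∃-successors) — a ∉ C possible
4. a : D?  L(a) = {B, ∀s.¬A} ∪ {¬D}
   apply at a: ∀s.¬A⊑A
   open: L(a) ⊇ {A, B, ¬D, ∀s.¬A, ∃r.A} (+ ∃-successors) — a ∉ D possible
5. Entailed for a: {A, B}

{A, B}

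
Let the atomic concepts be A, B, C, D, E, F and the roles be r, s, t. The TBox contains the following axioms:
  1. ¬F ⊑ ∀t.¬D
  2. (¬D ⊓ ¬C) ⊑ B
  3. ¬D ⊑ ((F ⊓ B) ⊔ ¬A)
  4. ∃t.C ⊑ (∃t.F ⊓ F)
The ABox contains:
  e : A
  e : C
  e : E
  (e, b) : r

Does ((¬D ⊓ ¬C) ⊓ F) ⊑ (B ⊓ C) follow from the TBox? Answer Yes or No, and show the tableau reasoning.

No

1. ((¬D ⊓ ¬C) ⊓ F) ⊑ (B ⊓ C)  ⇔  (((¬D ⊓ ¬C) ⊓ F) ⊓ (¬B ⊔ ¬C)) unsat w.r.t. T
   apply at x₀: (¬D ⊓ ¬C)⊑B; ¬D⊑((F ⊓ B) ⊔ ¬A)
   open: L(x₀) ⊇ {B, F, ¬C, ¬D, ∀t.¬C}
2. Hence ((¬D ⊓ ¬C) ⊓ F) ⊑ (B ⊓ C): not entailed.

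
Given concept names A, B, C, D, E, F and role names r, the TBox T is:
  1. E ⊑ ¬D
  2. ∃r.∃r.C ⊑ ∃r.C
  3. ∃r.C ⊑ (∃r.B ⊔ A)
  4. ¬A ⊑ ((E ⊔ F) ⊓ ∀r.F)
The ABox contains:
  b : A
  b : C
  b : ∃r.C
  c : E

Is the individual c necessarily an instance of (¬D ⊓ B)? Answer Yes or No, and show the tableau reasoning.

No

1. c : (¬D ⊓ B)?  L(c) = {E} ∪ {(D ⊔ ¬B)}
   apply at c: E⊑¬D
   open: L(c) ⊇ {A, E, ¬B, ¬D, ∀r.¬C, …} — c ∉ (¬D ⊓ B) possible
2. Hence c : (¬D ⊓ B): not entailed.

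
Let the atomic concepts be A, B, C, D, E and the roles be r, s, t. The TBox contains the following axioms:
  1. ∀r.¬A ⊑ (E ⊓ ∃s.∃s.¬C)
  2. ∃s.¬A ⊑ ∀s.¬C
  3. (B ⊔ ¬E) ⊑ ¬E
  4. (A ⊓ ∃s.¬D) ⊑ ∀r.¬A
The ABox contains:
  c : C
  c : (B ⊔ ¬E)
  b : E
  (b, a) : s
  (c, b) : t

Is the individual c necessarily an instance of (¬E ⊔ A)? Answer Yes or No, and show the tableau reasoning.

Yes

1. c : (¬E ⊔ A)?  L(c) = {C, (B ⊔ ¬E)} ∪ {(E ⊓ ¬A)}
   clash {E, ¬E} at c — c ∈ (¬E ⊔ A)
2. Hence c : (¬E ⊔ A): entailed.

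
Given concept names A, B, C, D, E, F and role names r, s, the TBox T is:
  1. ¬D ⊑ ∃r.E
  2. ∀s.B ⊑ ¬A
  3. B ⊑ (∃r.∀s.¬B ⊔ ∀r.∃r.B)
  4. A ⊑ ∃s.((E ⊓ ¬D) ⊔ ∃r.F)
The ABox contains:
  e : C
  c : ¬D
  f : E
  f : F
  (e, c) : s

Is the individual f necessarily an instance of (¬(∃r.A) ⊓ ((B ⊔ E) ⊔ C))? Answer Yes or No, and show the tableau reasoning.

1. f : (¬(∃r.A) ⊓ ((B ⊔ E) ⊔ C))?  L(f) = {E, F} ∪ {(∃r.A ⊔ ((¬B ⊓ ¬E) ⊓ ¬C))}
   open: L(f) ⊇ {D, E, F, ¬A, ¬B, …} (+ ∃-successors) — f ∉ (¬(∃r.A) ⊓ ((B ⊔ E) ⊔ C)) possible
2. Hence f : (¬(∃r.A) ⊓ ((B ⊔ E) ⊔ C)): not entailed.

No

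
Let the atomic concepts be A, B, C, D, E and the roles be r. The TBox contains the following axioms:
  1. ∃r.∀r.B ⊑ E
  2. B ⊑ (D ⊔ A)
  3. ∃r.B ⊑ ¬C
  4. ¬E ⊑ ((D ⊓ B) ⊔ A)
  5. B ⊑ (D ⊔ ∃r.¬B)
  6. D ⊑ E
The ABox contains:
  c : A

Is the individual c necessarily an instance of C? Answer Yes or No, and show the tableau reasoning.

No

1. c : C?  L(c) = {A} ∪ {¬C}
   open: L(c) ⊇ {A, E, ¬B, ¬C, ¬D} — c ∉ C possible
2. Hence c : C: not entailed.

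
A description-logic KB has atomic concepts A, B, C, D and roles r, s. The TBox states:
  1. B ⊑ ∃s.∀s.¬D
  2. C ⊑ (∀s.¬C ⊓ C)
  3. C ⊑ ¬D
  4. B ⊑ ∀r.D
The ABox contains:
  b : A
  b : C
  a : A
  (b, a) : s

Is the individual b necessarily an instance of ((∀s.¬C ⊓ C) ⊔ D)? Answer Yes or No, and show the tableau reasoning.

1. b : ((∀s.¬C ⊓ C) ⊔ D)?  L(b) = {A, C} ∪ {((∃s.C ⊔ ¬C) ⊓ ¬D)}
   clash {C, ¬C} at b — b ∈ ((∀s.¬C ⊓ C) ⊔ D)
2. Hence b : ((∀s.¬C ⊓ C) ⊔ D): entailed.

Yes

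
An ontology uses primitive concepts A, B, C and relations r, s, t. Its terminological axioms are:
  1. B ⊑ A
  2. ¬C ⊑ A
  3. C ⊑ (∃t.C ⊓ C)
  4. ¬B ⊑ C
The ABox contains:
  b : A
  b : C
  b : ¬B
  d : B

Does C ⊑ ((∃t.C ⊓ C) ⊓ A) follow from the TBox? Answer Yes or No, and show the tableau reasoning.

1. C ⊑ ((∃t.C ⊓ C) ⊓ A)  ⇔  (C ⊓ ((∀t.¬C ⊔ ¬C) ⊔ ¬A)) unsat w.r.t. T
   apply at x₀: C⊑(∃t.C ⊓ C)
   open: L(x₀) ⊇ {C, ¬A, ¬B, ∃t.C} (+ ∃-successors)
2. Hence C ⊑ ((∃t.C ⊓ C) ⊓ A): not entailed.

No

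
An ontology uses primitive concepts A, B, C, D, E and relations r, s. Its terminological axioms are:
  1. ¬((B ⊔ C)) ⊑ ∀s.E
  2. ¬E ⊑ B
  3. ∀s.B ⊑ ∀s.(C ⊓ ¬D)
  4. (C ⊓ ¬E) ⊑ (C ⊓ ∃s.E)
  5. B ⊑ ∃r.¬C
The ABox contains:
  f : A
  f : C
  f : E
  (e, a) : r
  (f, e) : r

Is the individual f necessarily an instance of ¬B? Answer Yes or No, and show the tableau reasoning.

No

1. f : ¬B?  L(f) = {A, C, E} ∪ {B}
   apply at f: B⊑∃r.¬C
   open: L(f) ⊇ {A, B, C, E, ∃r.¬C, …} (+ ∃-successors) — f ∉ ¬B possible
2. Hence f : ¬B: not entailed.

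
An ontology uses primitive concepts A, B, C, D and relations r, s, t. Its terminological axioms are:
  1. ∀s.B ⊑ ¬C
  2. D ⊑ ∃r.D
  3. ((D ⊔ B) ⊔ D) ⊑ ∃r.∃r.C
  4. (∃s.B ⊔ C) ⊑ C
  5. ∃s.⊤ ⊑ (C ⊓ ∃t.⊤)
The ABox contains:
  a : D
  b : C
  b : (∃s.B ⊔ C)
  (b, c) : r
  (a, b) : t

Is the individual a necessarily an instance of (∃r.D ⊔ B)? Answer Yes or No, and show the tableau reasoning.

1. a : (∃r.D ⊔ B)?  L(a) = {D} ∪ {(∀r.¬D ⊓ ¬B)}
   clash {C, ¬C} at a — a ∈ (∃r.D ⊔ B)
2. Hence a : (∃r.D ⊔ B): entailed.

Yes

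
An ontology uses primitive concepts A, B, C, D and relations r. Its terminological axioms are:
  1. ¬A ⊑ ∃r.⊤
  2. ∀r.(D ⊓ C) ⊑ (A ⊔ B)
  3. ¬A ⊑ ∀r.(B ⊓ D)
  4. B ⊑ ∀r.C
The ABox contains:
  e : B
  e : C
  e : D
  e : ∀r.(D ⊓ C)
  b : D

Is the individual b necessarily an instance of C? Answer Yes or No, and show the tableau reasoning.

No

1. b : C?  L(b) = {D} ∪ {¬C}
   open: L(b) ⊇ {A, D, ¬B, ¬C, ∃r.(¬D ⊔ ¬C)} (+ ∃-successors) — b ∉ C possible
2. Hence b : C: not entailed.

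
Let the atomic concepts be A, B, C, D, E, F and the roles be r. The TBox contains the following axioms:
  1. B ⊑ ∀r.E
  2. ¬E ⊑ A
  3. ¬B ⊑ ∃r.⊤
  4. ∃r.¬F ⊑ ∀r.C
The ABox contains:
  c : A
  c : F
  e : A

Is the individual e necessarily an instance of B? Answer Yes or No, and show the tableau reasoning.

1. e : B?  L(e) = {A} ∪ {¬B}
   apply at e: ¬B⊑∃r.⊤
   open: L(e) ⊇ {A, ¬B, ∀r.F, ∃r.⊤} (+ ∃-successors) — e ∉ B possible
2. Hence e : B: not entailed.

No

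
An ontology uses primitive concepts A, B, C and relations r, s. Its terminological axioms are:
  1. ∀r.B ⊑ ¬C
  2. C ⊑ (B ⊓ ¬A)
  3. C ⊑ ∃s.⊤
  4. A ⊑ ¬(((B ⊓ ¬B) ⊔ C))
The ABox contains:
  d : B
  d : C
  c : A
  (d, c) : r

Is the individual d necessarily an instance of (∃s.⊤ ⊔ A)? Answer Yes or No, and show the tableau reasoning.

Yes

1. d : (∃s.⊤ ⊔ A)?  L(d) = {B, C} ∪ {(∀s.⊥ ⊓ ¬A)}
   clash {C, ¬C} at d — d ∈ (∃s.⊤ ⊔ A)
2. Hence d : (∃s.⊤ ⊔ A): entailed.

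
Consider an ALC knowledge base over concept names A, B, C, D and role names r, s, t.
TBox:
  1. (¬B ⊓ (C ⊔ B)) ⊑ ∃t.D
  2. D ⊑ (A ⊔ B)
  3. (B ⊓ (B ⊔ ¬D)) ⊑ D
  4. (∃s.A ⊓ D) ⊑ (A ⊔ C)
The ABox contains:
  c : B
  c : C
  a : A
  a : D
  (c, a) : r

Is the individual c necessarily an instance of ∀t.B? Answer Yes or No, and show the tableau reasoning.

No

1. c : ∀t.B?  L(c) = {B, C} ∪ {∃t.¬B}
   open: L(c) ⊇ {B, C, D, ∀s.¬A, ∃t.¬B} (+ ∃-successors) — c ∉ ∀t.B possible
2. Hence c : ∀t.B: not entailed.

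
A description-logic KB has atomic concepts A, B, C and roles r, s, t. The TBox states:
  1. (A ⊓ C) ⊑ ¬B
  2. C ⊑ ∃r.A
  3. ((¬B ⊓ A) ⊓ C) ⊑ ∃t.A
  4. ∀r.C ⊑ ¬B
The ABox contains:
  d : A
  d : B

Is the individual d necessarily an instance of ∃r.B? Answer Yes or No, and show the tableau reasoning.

1. d : ∃r.B?  L(d) = {A, B} ∪ {∀r.¬B}
   open: L(d) ⊇ {A, B, ¬C, ∀r.¬B, ∃r.¬C} (+ ∃-successors) — d ∉ ∃r.B possible
2. Hence d : ∃r.B: not entailed.

No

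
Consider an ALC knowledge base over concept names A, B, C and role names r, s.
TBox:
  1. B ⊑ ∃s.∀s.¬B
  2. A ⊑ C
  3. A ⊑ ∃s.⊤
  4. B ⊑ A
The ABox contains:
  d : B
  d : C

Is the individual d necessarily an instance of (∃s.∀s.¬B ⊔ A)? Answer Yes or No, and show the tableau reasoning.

1. d : (∃s.∀s.¬B ⊔ A)?  L(d) = {B, C} ∪ {(∀s.∃s.B ⊓ ¬A)}
   clash {A, ¬A} at d — d ∈ (∃s.∀s.¬B ⊔ A)
2. Hence d : (∃s.∀s.¬B ⊔ A): entailed.

Yes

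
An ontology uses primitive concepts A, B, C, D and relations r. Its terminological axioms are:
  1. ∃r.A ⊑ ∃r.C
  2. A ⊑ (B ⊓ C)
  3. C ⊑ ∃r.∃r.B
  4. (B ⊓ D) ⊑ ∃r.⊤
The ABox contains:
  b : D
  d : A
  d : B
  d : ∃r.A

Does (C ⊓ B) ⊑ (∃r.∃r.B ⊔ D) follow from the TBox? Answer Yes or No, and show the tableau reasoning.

1. (C ⊓ B) ⊑ (∃r.∃r.B ⊔ D)  ⇔  ((C ⊓ B) ⊓ (∀r.∀r.¬B ⊓ ¬D)) unsat w.r.t. T
   all branches close; clash {B, ¬B} at an ∃-successor
2. Hence (C ⊓ B) ⊑ (∃r.∃r.B ⊔ D): entailed.

Yes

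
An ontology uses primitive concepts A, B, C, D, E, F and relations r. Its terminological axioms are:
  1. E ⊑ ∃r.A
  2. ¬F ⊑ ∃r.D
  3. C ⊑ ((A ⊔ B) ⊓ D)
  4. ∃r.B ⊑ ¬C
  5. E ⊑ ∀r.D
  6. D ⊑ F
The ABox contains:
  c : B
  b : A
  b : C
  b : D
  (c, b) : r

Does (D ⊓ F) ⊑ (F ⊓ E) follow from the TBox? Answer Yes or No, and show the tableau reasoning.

No

1. (D ⊓ F) ⊑ (F ⊓ E)  ⇔  ((D ⊓ F) ⊓ (¬F ⊔ ¬E)) unsat w.r.t. T
   open: L(x₀) ⊇ {D, F, ¬C, ¬E}
2. Hence (D ⊓ F) ⊑ (F ⊓ E): not entailed.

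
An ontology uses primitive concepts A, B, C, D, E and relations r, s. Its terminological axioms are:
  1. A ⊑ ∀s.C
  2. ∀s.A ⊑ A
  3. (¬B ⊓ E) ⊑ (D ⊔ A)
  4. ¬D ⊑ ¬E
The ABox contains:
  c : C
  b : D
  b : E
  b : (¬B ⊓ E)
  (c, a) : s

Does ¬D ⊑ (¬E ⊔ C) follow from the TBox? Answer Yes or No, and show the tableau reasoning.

1. ¬D ⊑ (¬E ⊔ C)  ⇔  (¬D ⊓ (E ⊓ ¬C)) unsat w.r.t. T
   all branches close; clash {E, ¬E} at x₀
2. Hence ¬D ⊑ (¬E ⊔ C): entailed.

Yes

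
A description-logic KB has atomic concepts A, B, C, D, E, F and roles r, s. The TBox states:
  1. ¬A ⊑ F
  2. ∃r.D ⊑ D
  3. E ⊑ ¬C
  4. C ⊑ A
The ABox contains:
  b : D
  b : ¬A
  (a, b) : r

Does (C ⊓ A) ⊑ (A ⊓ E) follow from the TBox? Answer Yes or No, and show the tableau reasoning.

1. (C ⊓ A) ⊑ (A ⊓ E)  ⇔  ((C ⊓ A) ⊓ (¬A ⊔ ¬E)) unsat w.r.t. T
   open: L(x₀) ⊇ {A, C, ¬E, ∀r.¬D}
2. Hence (C ⊓ A) ⊑ (A ⊓ E): not entailed.

No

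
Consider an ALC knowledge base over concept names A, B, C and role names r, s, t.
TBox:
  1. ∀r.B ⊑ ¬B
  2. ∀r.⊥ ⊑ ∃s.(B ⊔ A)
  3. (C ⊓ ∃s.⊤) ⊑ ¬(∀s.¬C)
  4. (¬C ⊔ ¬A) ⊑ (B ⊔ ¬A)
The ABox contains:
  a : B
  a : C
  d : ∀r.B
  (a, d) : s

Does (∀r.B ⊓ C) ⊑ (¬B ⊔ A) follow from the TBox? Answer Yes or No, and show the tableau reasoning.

1. (∀r.B ⊓ C) ⊑ (¬B ⊔ A)  ⇔  ((∀r.B ⊓ C) ⊓ (B ⊓ ¬A)) unsat w.r.t. T
   all branches close; clash {B, ¬B} at x₀
2. Hence (∀r.B ⊓ C) ⊑ (¬B ⊔ A): entailed.

Yes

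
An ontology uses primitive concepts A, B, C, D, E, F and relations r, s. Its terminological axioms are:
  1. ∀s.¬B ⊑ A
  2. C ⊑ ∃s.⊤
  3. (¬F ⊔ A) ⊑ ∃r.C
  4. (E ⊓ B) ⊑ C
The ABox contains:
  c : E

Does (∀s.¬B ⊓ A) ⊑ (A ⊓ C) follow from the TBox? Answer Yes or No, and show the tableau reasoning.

No

1. (∀s.¬B ⊓ A) ⊑ (A ⊓ C)  ⇔  ((∀s.¬B ⊓ A) ⊓ (¬A ⊔ ¬C)) unsat w.r.t. T
   open: L(x₀) ⊇ {A, ¬C, ¬E, ∀s.¬B, ∃r.C} (+ ∃-successors)
2. Hence (∀s.¬B ⊓ A) ⊑ (A ⊓ C): not entailed.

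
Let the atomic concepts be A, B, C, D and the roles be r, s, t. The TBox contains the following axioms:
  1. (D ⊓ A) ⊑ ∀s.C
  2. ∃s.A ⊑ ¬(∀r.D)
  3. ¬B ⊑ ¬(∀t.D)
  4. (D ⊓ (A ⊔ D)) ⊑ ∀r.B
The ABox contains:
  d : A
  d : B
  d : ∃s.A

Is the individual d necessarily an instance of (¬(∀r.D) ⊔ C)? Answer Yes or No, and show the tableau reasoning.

1. d : (¬(∀r.D) ⊔ C)?  L(d) = {A, B, ∃s.A} ∪ {(∀r.D ⊓ ¬C)}
   clash {D, ¬D} at an ∃-successor — d ∈ (¬(∀r.D) ⊔ C)
2. Hence d : (¬(∀r.D) ⊔ C): entailed.

Yes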